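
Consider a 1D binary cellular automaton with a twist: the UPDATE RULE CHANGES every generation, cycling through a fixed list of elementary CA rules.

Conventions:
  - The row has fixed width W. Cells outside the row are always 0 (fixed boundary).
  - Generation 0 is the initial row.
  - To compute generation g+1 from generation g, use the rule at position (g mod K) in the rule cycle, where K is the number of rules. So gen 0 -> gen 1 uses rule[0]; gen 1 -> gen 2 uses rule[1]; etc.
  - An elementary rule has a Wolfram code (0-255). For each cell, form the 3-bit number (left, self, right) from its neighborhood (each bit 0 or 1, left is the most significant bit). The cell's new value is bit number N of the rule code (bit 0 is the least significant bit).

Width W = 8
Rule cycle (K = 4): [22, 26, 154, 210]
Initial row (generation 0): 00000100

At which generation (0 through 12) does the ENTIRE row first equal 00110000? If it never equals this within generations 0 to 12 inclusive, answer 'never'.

Gen 0: 00000100
Gen 1 (rule 22): 00001110
Gen 2 (rule 26): 00011001
Gen 3 (rule 154): 00110110
Gen 4 (rule 210): 01010011
Gen 5 (rule 22): 11011100
Gen 6 (rule 26): 10010010
Gen 7 (rule 154): 01101101
Gen 8 (rule 210): 10100100
Gen 9 (rule 22): 10111110
Gen 10 (rule 26): 00100001
Gen 11 (rule 154): 01010010
Gen 12 (rule 210): 10001101

Answer: never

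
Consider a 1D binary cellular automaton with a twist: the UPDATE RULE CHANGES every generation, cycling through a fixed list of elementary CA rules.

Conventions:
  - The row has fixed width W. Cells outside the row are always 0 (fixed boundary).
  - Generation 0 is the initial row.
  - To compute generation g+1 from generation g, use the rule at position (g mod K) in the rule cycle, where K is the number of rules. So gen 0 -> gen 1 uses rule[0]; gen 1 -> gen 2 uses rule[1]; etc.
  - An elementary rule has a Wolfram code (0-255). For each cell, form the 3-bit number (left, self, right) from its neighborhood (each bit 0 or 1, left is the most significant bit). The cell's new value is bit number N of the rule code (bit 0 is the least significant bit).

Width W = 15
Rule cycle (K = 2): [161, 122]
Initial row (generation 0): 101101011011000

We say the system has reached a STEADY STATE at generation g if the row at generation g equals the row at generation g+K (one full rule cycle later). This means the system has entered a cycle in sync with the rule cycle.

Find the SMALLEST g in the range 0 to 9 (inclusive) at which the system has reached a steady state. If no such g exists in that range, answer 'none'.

Answer: 3

Derivation:
Gen 0: 101101011011000
Gen 1 (rule 161): 010010100100011
Gen 2 (rule 122): 101101011010111
Gen 3 (rule 161): 010010100101010
Gen 4 (rule 122): 101101011010101
Gen 5 (rule 161): 010010100101010
Gen 6 (rule 122): 101101011010101
Gen 7 (rule 161): 010010100101010
Gen 8 (rule 122): 101101011010101
Gen 9 (rule 161): 010010100101010
Gen 10 (rule 122): 101101011010101
Gen 11 (rule 161): 010010100101010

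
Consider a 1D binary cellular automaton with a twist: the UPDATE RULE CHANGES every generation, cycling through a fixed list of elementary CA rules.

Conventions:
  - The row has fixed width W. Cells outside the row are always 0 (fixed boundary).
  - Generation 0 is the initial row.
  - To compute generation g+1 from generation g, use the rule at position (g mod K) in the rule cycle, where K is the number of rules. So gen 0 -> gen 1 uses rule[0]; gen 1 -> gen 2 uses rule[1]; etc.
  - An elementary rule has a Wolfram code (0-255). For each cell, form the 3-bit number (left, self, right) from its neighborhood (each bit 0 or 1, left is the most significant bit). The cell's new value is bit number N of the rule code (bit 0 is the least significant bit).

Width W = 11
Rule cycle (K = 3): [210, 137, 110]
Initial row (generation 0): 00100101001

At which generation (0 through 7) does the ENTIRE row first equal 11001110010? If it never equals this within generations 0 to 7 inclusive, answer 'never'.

Gen 0: 00100101001
Gen 1 (rule 210): 01011000110
Gen 2 (rule 137): 00010010100
Gen 3 (rule 110): 00110111100
Gen 4 (rule 210): 01010011110
Gen 5 (rule 137): 00000011100
Gen 6 (rule 110): 00000110100
Gen 7 (rule 210): 00001010010

Answer: never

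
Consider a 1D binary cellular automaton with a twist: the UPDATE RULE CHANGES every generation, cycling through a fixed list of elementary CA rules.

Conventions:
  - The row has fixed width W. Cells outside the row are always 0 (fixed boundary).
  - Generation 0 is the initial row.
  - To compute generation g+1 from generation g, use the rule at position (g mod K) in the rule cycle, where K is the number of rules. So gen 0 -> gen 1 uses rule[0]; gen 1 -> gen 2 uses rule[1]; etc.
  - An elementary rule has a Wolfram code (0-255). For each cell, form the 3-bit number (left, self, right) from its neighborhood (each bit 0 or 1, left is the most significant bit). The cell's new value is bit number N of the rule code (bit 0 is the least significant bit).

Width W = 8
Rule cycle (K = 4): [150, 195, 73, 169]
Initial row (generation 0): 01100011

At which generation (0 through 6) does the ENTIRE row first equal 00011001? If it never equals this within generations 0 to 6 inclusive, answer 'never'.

Gen 0: 01100011
Gen 1 (rule 150): 10010100
Gen 2 (rule 195): 00100001
Gen 3 (rule 73): 10001100
Gen 4 (rule 169): 00101001
Gen 5 (rule 150): 01101111
Gen 6 (rule 195): 10100111

Answer: never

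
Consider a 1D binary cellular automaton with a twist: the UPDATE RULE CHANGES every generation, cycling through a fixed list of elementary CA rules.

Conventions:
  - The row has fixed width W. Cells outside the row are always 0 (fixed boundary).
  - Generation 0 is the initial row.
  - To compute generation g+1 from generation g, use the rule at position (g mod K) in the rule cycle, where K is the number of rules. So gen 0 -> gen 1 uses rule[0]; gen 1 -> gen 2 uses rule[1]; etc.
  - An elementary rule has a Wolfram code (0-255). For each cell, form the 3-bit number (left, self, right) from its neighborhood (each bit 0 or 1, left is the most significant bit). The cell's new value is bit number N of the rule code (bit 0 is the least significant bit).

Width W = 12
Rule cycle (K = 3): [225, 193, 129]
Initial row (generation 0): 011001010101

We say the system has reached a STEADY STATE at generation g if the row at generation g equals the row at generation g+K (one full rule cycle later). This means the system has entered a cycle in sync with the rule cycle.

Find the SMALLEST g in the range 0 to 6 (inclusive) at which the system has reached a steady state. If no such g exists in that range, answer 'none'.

Answer: none

Derivation:
Gen 0: 011001010101
Gen 1 (rule 225): 001000101010
Gen 2 (rule 193): 100010000000
Gen 3 (rule 129): 001000111111
Gen 4 (rule 225): 100010011111
Gen 5 (rule 193): 001000001111
Gen 6 (rule 129): 100011100110
Gen 7 (rule 225): 001001100010
Gen 8 (rule 193): 100000101000
Gen 9 (rule 129): 001110000011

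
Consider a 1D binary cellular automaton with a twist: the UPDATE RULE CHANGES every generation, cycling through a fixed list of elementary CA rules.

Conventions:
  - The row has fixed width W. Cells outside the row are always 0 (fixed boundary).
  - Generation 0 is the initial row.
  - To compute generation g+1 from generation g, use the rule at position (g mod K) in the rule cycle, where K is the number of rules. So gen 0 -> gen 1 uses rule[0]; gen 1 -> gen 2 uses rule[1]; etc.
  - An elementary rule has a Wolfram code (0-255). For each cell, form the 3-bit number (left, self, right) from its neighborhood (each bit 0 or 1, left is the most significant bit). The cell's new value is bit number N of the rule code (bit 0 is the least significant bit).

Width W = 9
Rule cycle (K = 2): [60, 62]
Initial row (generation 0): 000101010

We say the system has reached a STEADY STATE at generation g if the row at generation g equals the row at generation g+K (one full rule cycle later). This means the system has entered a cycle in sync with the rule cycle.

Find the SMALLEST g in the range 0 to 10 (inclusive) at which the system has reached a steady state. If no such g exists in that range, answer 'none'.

Answer: none

Derivation:
Gen 0: 000101010
Gen 1 (rule 60): 000111111
Gen 2 (rule 62): 001100000
Gen 3 (rule 60): 001010000
Gen 4 (rule 62): 011111000
Gen 5 (rule 60): 010000100
Gen 6 (rule 62): 111001110
Gen 7 (rule 60): 100101001
Gen 8 (rule 62): 111111111
Gen 9 (rule 60): 100000000
Gen 10 (rule 62): 110000000
Gen 11 (rule 60): 101000000
Gen 12 (rule 62): 111100000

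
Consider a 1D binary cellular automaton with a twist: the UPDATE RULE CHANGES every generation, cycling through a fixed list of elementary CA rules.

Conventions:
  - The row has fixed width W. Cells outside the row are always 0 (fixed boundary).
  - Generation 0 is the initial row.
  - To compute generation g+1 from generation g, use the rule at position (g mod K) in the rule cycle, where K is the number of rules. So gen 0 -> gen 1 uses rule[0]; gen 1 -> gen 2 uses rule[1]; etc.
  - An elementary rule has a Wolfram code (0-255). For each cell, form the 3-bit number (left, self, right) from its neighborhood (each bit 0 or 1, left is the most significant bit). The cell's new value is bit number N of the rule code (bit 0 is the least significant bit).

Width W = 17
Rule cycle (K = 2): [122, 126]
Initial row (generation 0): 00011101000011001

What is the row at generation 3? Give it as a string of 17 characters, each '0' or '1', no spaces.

Answer: 11000000000110111

Derivation:
Gen 0: 00011101000011001
Gen 1 (rule 122): 00110110100111110
Gen 2 (rule 126): 01111111111100011
Gen 3 (rule 122): 11000000000110111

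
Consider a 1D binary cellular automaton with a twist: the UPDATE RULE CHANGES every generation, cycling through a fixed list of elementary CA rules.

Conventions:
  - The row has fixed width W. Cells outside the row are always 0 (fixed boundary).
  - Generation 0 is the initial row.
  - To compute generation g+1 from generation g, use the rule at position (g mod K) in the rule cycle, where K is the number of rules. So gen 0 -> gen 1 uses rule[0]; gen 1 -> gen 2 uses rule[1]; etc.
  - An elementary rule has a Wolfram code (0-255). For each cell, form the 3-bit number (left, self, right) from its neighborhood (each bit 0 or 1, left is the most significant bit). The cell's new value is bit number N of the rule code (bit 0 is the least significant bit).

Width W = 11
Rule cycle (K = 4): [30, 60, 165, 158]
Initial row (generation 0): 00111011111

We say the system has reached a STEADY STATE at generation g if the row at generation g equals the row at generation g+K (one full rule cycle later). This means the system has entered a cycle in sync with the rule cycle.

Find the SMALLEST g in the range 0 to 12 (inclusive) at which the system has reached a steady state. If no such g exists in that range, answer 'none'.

Gen 0: 00111011111
Gen 1 (rule 30): 01100010000
Gen 2 (rule 60): 01010011000
Gen 3 (rule 165): 01110000011
Gen 4 (rule 158): 11101000110
Gen 5 (rule 30): 10001101101
Gen 6 (rule 60): 11001011011
Gen 7 (rule 165): 00001100100
Gen 8 (rule 158): 00011011110
Gen 9 (rule 30): 00110010001
Gen 10 (rule 60): 00101011001
Gen 11 (rule 165): 10111100001
Gen 12 (rule 158): 10111010011
Gen 13 (rule 30): 10100011110
Gen 14 (rule 60): 11110010001
Gen 15 (rule 165): 01100010101
Gen 16 (rule 158): 11010110101

Answer: none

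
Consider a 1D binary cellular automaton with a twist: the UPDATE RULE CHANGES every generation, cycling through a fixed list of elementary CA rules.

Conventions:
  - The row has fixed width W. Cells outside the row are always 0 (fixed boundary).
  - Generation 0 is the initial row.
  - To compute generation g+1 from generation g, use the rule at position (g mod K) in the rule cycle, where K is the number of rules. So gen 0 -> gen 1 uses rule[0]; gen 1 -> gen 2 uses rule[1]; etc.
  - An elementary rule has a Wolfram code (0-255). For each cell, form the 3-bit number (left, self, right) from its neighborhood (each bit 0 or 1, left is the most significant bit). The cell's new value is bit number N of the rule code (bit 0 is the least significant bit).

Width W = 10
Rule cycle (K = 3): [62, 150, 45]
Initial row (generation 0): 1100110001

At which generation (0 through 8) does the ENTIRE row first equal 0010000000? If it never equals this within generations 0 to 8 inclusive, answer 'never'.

Gen 0: 1100110001
Gen 1 (rule 62): 1011101011
Gen 2 (rule 150): 1001001000
Gen 3 (rule 45): 1001001011
Gen 4 (rule 62): 1111111110
Gen 5 (rule 150): 0111111101
Gen 6 (rule 45): 0100000011
Gen 7 (rule 62): 1110000110
Gen 8 (rule 150): 0101001001

Answer: never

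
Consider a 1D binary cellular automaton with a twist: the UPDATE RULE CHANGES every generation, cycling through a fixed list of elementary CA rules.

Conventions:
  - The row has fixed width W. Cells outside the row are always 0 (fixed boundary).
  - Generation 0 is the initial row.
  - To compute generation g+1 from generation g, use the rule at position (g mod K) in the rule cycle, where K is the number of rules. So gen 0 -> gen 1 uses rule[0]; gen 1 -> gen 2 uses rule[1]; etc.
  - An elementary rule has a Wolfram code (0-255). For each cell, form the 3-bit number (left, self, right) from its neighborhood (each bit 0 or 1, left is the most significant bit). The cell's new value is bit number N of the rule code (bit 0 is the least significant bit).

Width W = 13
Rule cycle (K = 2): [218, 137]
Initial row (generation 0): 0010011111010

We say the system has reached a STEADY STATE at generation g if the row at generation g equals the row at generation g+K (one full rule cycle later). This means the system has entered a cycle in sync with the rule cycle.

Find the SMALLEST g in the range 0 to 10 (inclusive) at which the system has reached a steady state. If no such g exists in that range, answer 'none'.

Answer: 5

Derivation:
Gen 0: 0010011111010
Gen 1 (rule 218): 0101111111001
Gen 2 (rule 137): 0001111110000
Gen 3 (rule 218): 0011111111000
Gen 4 (rule 137): 1011111110011
Gen 5 (rule 218): 0011111111111
Gen 6 (rule 137): 1011111111110
Gen 7 (rule 218): 0011111111111
Gen 8 (rule 137): 1011111111110
Gen 9 (rule 218): 0011111111111
Gen 10 (rule 137): 1011111111110
Gen 11 (rule 218): 0011111111111
Gen 12 (rule 137): 1011111111110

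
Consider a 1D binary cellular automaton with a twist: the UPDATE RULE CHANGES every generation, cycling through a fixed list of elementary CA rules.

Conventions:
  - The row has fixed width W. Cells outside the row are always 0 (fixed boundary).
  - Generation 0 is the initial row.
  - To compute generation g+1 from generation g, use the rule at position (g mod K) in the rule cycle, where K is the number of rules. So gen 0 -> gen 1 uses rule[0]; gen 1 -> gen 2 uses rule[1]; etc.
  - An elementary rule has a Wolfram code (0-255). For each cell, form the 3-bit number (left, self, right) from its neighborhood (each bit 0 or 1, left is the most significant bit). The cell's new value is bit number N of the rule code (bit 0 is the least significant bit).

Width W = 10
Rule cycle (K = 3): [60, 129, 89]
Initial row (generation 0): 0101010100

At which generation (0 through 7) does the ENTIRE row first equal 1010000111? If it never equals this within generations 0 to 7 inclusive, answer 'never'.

Gen 0: 0101010100
Gen 1 (rule 60): 0111111110
Gen 2 (rule 129): 0011111100
Gen 3 (rule 89): 1010000111
Gen 4 (rule 60): 1111000100
Gen 5 (rule 129): 0110010001
Gen 6 (rule 89): 0111001100
Gen 7 (rule 60): 0100101010

Answer: 3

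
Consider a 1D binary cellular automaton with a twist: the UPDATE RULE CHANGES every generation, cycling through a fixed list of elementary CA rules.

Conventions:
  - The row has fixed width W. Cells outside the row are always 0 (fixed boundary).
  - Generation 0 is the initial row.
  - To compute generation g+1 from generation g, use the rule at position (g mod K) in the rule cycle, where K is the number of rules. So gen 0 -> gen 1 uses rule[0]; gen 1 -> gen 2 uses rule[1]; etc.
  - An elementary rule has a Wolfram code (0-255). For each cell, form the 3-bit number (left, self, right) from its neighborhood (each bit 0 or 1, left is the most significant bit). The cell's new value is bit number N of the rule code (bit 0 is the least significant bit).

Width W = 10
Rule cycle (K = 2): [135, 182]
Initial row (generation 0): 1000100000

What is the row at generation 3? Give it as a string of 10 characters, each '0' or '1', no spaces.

Gen 0: 1000100000
Gen 1 (rule 135): 1011101111
Gen 2 (rule 182): 1101010110
Gen 3 (rule 135): 0001010000

Answer: 0001010000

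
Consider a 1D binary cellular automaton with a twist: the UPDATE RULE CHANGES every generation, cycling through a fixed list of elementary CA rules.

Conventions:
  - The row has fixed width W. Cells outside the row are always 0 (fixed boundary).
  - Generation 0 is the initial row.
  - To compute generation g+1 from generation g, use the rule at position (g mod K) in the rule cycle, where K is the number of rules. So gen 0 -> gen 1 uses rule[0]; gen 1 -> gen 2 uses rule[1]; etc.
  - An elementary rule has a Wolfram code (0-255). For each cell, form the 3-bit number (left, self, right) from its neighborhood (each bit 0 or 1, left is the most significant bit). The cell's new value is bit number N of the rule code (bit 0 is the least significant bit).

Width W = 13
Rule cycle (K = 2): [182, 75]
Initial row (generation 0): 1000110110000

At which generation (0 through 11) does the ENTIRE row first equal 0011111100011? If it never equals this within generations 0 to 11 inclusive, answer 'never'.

Answer: never

Derivation:
Gen 0: 1000110110000
Gen 1 (rule 182): 1101001001000
Gen 2 (rule 75): 1100010010011
Gen 3 (rule 182): 0010111111100
Gen 4 (rule 75): 1100100000101
Gen 5 (rule 182): 0011110001111
Gen 6 (rule 75): 1110010111001
Gen 7 (rule 182): 0101111010111
Gen 8 (rule 75): 1001001000101
Gen 9 (rule 182): 1111111101111
Gen 10 (rule 75): 1000000101001
Gen 11 (rule 182): 1100001111111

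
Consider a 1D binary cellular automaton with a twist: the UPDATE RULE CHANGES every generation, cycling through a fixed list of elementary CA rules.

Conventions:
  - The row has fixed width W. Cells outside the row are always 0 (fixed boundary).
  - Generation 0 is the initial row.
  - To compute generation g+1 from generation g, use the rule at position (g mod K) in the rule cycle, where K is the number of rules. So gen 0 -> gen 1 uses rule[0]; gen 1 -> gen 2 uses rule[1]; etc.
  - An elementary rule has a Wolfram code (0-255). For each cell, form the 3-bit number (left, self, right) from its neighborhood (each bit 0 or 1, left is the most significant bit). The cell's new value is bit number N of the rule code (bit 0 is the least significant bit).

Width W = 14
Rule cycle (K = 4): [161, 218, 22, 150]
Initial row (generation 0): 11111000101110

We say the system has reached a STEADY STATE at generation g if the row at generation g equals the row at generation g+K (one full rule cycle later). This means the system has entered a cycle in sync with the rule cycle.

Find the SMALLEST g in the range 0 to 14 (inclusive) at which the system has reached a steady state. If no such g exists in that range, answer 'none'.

Gen 0: 11111000101110
Gen 1 (rule 161): 01110010010100
Gen 2 (rule 218): 11111101100010
Gen 3 (rule 22): 00000000010111
Gen 4 (rule 150): 00000000110010
Gen 5 (rule 161): 11111110000000
Gen 6 (rule 218): 11111111000000
Gen 7 (rule 22): 00000000100000
Gen 8 (rule 150): 00000001110000
Gen 9 (rule 161): 11111100100111
Gen 10 (rule 218): 11111111011111
Gen 11 (rule 22): 00000000000000
Gen 12 (rule 150): 00000000000000
Gen 13 (rule 161): 11111111111111
Gen 14 (rule 218): 11111111111111
Gen 15 (rule 22): 00000000000000
Gen 16 (rule 150): 00000000000000
Gen 17 (rule 161): 11111111111111
Gen 18 (rule 218): 11111111111111

Answer: 11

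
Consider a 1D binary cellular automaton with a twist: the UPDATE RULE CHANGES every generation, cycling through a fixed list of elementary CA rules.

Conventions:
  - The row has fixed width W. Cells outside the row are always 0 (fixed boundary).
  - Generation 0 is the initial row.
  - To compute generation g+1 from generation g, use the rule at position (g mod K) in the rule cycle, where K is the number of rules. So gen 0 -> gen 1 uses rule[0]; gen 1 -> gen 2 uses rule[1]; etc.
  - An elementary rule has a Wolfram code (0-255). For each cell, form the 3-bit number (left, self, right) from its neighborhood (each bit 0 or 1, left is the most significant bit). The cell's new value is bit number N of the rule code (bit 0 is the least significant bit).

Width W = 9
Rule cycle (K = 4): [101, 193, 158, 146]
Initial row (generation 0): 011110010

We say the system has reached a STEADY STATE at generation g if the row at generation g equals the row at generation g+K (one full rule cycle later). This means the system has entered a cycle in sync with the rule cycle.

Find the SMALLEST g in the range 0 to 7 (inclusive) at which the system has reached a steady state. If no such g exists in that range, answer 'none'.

Answer: none

Derivation:
Gen 0: 011110010
Gen 1 (rule 101): 000010010
Gen 2 (rule 193): 111000000
Gen 3 (rule 158): 110100000
Gen 4 (rule 146): 000010000
Gen 5 (rule 101): 111010111
Gen 6 (rule 193): 011000011
Gen 7 (rule 158): 110100110
Gen 8 (rule 146): 000011001
Gen 9 (rule 101): 111001001
Gen 10 (rule 193): 011000000
Gen 11 (rule 158): 110100000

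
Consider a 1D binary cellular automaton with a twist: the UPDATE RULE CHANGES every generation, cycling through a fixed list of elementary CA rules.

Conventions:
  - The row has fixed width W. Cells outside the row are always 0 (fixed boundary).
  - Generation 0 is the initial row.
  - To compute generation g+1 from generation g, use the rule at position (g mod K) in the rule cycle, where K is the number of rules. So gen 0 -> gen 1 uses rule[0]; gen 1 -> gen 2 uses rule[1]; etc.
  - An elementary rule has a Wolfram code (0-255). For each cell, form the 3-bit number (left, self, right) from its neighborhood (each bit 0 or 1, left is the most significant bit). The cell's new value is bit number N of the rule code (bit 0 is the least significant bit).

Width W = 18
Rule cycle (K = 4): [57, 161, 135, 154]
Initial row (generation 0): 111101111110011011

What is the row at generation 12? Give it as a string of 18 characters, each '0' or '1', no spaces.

Answer: 100011111001110001

Derivation:
Gen 0: 111101111110011011
Gen 1 (rule 57): 100011000001010110
Gen 2 (rule 161): 001000011100101000
Gen 3 (rule 135): 111011101001101011
Gen 4 (rule 154): 110011000111000010
Gen 5 (rule 57): 101010110100111001
Gen 6 (rule 161): 010101001000010000
Gen 7 (rule 135): 110101011011110111
Gen 8 (rule 154): 100000010011100110
Gen 9 (rule 57): 011111001010010101
Gen 10 (rule 161): 001110000100001010
Gen 11 (rule 135): 110100111101111010
Gen 12 (rule 154): 100011111001110001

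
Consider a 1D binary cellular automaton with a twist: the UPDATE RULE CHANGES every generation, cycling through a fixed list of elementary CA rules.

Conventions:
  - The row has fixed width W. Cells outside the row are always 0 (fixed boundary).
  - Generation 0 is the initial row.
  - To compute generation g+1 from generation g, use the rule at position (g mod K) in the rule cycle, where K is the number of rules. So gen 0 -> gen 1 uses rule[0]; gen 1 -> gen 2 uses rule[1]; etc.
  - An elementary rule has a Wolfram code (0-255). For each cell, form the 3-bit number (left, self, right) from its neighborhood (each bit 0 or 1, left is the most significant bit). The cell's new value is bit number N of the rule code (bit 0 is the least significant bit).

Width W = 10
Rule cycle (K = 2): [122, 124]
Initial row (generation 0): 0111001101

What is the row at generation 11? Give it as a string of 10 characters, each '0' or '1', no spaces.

Answer: 1011111111

Derivation:
Gen 0: 0111001101
Gen 1 (rule 122): 1101111110
Gen 2 (rule 124): 1111000011
Gen 3 (rule 122): 1001100111
Gen 4 (rule 124): 1101110101
Gen 5 (rule 122): 1111011010
Gen 6 (rule 124): 1001111111
Gen 7 (rule 122): 0111000001
Gen 8 (rule 124): 0101100001
Gen 9 (rule 122): 1011110010
Gen 10 (rule 124): 1110011011
Gen 11 (rule 122): 1011111111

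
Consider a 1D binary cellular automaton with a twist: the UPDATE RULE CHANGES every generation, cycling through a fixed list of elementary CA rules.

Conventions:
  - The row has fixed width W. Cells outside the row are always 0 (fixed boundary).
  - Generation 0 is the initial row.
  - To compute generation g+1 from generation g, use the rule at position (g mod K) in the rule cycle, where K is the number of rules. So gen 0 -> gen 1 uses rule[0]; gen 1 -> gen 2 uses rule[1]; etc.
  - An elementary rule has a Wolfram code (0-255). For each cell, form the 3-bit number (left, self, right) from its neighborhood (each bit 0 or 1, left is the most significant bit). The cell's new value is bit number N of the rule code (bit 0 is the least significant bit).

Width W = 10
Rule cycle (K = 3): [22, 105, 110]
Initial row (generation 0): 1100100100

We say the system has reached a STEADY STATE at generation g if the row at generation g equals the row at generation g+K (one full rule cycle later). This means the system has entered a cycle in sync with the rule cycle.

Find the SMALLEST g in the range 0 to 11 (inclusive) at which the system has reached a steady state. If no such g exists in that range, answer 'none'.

Answer: none

Derivation:
Gen 0: 1100100100
Gen 1 (rule 22): 0011111110
Gen 2 (rule 105): 1010000010
Gen 3 (rule 110): 1110000110
Gen 4 (rule 22): 0001001001
Gen 5 (rule 105): 1100000000
Gen 6 (rule 110): 1100000000
Gen 7 (rule 22): 0010000000
Gen 8 (rule 105): 1000111111
Gen 9 (rule 110): 1001100001
Gen 10 (rule 22): 1110010011
Gen 11 (rule 105): 1010000011
Gen 12 (rule 110): 1110000111
Gen 13 (rule 22): 0001001000
Gen 14 (rule 105): 1100000011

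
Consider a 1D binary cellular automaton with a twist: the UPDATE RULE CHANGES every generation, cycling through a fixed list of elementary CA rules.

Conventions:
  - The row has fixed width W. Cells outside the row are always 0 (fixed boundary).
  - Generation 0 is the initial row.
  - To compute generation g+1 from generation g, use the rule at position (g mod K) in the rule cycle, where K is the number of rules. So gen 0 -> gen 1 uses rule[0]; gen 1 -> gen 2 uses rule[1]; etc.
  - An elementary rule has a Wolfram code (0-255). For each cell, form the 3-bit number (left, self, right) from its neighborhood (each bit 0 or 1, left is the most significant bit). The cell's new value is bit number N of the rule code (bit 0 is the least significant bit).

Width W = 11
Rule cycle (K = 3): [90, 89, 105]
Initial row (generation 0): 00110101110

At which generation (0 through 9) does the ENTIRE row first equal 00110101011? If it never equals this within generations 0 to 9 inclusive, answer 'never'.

Answer: 3

Derivation:
Gen 0: 00110101110
Gen 1 (rule 90): 01110001011
Gen 2 (rule 89): 01011100011
Gen 3 (rule 105): 00110101011
Gen 4 (rule 90): 01110000011
Gen 5 (rule 89): 01011111011
Gen 6 (rule 105): 00110001111
Gen 7 (rule 90): 01111011001
Gen 8 (rule 89): 01001011100
Gen 9 (rule 105): 00000110101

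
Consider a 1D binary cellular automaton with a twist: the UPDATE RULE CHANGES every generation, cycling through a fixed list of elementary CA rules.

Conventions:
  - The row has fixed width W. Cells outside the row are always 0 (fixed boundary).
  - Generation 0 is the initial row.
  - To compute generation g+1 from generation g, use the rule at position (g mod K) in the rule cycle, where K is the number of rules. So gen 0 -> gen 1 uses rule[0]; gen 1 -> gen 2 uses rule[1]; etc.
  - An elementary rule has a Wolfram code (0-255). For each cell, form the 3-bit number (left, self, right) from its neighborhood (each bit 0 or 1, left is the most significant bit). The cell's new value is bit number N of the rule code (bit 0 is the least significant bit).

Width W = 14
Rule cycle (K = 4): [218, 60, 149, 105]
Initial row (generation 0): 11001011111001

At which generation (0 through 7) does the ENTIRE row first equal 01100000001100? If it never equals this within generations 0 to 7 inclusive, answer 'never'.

Answer: never

Derivation:
Gen 0: 11001011111001
Gen 1 (rule 218): 11110011111110
Gen 2 (rule 60): 10001010000001
Gen 3 (rule 149): 11101011111101
Gen 4 (rule 105): 10110110000110
Gen 5 (rule 218): 00110111001111
Gen 6 (rule 60): 00101100101000
Gen 7 (rule 149): 10100010101111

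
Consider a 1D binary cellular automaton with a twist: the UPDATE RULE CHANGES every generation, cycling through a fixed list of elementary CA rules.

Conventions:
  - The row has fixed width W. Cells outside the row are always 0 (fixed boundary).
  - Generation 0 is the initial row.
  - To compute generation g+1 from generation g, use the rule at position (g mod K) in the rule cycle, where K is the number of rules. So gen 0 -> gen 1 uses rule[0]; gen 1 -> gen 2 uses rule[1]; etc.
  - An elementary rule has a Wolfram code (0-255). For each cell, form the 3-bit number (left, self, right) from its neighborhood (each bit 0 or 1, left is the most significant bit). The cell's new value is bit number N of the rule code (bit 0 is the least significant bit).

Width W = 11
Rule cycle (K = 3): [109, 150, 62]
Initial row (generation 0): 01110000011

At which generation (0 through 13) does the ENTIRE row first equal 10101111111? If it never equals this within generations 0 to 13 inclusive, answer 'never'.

Answer: 9

Derivation:
Gen 0: 01110000011
Gen 1 (rule 109): 01010111011
Gen 2 (rule 150): 11010010000
Gen 3 (rule 62): 10111111000
Gen 4 (rule 109): 11100001011
Gen 5 (rule 150): 01010011000
Gen 6 (rule 62): 11111110100
Gen 7 (rule 109): 10000011101
Gen 8 (rule 150): 11000101001
Gen 9 (rule 62): 10101111111
Gen 10 (rule 109): 11111000001
Gen 11 (rule 150): 01110100011
Gen 12 (rule 62): 11001110110
Gen 13 (rule 109): 11001011110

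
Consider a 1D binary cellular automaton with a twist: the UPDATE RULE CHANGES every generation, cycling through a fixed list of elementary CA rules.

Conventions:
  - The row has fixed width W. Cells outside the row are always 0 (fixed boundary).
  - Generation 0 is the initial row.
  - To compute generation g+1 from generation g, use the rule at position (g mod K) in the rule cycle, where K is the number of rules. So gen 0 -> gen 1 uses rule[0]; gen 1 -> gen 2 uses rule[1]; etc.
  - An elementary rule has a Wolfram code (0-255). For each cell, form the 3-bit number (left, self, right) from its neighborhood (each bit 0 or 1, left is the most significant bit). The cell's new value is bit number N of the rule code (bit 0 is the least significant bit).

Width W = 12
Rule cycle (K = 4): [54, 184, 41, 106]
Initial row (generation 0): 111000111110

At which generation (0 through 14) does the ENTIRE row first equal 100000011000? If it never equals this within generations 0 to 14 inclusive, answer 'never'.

Answer: never

Derivation:
Gen 0: 111000111110
Gen 1 (rule 54): 000101000001
Gen 2 (rule 184): 000010100000
Gen 3 (rule 41): 111001001111
Gen 4 (rule 106): 101010011001
Gen 5 (rule 54): 111111100111
Gen 6 (rule 184): 111111010110
Gen 7 (rule 41): 100000101100
Gen 8 (rule 106): 000001011100
Gen 9 (rule 54): 000011100010
Gen 10 (rule 184): 000011010001
Gen 11 (rule 41): 111010100100
Gen 12 (rule 106): 101101001000
Gen 13 (rule 54): 110011111100
Gen 14 (rule 184): 101011111010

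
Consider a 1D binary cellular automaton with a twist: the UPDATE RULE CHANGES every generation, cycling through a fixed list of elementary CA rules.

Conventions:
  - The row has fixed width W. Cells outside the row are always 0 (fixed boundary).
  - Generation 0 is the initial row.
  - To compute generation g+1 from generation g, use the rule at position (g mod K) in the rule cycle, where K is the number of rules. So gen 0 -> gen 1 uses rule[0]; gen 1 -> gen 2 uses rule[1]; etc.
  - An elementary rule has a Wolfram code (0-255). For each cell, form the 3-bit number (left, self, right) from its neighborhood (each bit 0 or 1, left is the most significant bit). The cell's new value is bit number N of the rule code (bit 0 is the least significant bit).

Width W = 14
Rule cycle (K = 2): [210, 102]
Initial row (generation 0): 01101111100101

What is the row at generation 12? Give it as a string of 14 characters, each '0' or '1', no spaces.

Gen 0: 01101111100101
Gen 1 (rule 210): 10100111111000
Gen 2 (rule 102): 11101000001000
Gen 3 (rule 210): 01100100010100
Gen 4 (rule 102): 10101100111100
Gen 5 (rule 210): 00000111011110
Gen 6 (rule 102): 00001001100010
Gen 7 (rule 210): 00010110110101
Gen 8 (rule 102): 00111011011111
Gen 9 (rule 210): 01011001001111
Gen 10 (rule 102): 11101011010001
Gen 11 (rule 210): 01100001001010
Gen 12 (rule 102): 10100011011110

Answer: 10100011011110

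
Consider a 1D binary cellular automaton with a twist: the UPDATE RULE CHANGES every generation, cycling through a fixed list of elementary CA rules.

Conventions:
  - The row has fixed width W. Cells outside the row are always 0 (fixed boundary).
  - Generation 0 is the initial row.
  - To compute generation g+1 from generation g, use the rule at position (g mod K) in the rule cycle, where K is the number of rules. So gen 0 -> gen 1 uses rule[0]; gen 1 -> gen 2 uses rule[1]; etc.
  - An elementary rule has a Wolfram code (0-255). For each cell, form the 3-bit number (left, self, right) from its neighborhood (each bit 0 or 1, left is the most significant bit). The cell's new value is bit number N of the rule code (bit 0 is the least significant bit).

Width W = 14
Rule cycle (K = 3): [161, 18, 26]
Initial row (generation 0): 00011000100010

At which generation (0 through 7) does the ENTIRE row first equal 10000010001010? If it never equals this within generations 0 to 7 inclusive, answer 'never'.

Gen 0: 00011000100010
Gen 1 (rule 161): 11000010001000
Gen 2 (rule 18): 00100101010100
Gen 3 (rule 26): 01011000000010
Gen 4 (rule 161): 00100011111000
Gen 5 (rule 18): 01010100000100
Gen 6 (rule 26): 10000010001010
Gen 7 (rule 161): 00111000100100

Answer: 6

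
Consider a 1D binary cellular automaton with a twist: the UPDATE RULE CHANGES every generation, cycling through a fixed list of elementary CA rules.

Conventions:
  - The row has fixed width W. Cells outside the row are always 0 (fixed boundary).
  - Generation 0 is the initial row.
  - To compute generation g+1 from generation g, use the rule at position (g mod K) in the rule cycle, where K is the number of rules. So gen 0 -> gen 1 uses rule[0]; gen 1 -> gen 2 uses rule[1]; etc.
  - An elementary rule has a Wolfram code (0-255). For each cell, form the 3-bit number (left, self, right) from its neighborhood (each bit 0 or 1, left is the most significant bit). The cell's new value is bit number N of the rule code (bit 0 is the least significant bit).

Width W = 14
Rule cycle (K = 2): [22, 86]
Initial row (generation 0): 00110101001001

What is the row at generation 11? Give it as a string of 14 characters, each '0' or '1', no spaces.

Gen 0: 00110101001001
Gen 1 (rule 22): 01000101111111
Gen 2 (rule 86): 11101100000001
Gen 3 (rule 22): 00000010000011
Gen 4 (rule 86): 00000111000101
Gen 5 (rule 22): 00001000101101
Gen 6 (rule 86): 00011101100101
Gen 7 (rule 22): 00100000011101
Gen 8 (rule 86): 01110000100101
Gen 9 (rule 22): 10001001111101
Gen 10 (rule 86): 11011110000101
Gen 11 (rule 22): 00000001001101

Answer: 00000001001101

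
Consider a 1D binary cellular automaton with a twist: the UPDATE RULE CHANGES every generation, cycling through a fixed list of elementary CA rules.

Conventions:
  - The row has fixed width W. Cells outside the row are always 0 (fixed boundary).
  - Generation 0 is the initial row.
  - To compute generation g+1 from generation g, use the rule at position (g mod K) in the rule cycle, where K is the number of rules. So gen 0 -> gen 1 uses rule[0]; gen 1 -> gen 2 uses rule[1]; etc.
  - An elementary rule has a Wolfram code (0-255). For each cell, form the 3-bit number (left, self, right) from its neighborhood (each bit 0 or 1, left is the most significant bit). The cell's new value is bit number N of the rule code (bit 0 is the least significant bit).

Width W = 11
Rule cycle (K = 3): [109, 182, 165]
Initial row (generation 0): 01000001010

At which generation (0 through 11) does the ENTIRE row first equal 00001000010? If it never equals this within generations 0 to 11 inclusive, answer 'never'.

Gen 0: 01000001010
Gen 1 (rule 109): 01011101110
Gen 2 (rule 182): 11101010101
Gen 3 (rule 165): 01011111111
Gen 4 (rule 109): 01110000001
Gen 5 (rule 182): 10101000011
Gen 6 (rule 165): 11111011000
Gen 7 (rule 109): 10001111011
Gen 8 (rule 182): 11010110100
Gen 9 (rule 165): 00111001101
Gen 10 (rule 109): 10101001111
Gen 11 (rule 182): 11111110110

Answer: never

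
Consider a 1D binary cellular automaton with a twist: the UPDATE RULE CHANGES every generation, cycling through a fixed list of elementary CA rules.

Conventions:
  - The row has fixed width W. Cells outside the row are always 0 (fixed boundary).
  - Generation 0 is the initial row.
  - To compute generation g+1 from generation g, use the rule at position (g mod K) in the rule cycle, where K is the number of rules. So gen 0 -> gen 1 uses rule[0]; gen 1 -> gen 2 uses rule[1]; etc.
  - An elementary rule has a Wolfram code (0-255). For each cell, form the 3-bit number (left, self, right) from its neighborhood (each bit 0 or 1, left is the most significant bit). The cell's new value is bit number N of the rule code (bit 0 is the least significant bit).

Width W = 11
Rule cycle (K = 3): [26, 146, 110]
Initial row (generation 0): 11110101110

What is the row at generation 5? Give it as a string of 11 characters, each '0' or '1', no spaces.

Gen 0: 11110101110
Gen 1 (rule 26): 10000001001
Gen 2 (rule 146): 01000010110
Gen 3 (rule 110): 11000111110
Gen 4 (rule 26): 10101100001
Gen 5 (rule 146): 00000010010

Answer: 00000010010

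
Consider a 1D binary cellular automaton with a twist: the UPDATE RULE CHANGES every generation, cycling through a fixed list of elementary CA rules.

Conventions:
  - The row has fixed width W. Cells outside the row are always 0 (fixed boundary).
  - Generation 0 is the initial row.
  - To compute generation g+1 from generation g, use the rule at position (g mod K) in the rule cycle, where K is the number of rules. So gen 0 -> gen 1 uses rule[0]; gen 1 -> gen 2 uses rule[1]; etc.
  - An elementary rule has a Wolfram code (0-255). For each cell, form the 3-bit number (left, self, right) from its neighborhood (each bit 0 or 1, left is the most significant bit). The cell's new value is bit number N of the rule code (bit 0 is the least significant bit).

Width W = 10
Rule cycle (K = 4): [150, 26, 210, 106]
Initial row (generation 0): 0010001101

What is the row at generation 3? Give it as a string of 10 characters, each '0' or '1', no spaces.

Answer: 0110010001

Derivation:
Gen 0: 0010001101
Gen 1 (rule 150): 0111010001
Gen 2 (rule 26): 1100001010
Gen 3 (rule 210): 0110010001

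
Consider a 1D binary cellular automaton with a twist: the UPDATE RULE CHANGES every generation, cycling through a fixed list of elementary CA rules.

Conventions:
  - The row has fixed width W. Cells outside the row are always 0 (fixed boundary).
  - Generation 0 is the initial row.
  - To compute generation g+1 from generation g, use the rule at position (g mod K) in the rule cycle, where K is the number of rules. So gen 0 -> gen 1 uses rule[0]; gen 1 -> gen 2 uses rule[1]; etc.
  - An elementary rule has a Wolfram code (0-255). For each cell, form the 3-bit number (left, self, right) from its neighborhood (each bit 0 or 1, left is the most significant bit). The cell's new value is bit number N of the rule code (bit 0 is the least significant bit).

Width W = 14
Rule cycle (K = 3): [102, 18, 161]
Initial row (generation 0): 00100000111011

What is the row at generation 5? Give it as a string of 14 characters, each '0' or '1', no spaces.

Gen 0: 00100000111011
Gen 1 (rule 102): 01100001001101
Gen 2 (rule 18): 10010010110000
Gen 3 (rule 161): 00000001000111
Gen 4 (rule 102): 00000011001001
Gen 5 (rule 18): 00000100110110

Answer: 00000100110110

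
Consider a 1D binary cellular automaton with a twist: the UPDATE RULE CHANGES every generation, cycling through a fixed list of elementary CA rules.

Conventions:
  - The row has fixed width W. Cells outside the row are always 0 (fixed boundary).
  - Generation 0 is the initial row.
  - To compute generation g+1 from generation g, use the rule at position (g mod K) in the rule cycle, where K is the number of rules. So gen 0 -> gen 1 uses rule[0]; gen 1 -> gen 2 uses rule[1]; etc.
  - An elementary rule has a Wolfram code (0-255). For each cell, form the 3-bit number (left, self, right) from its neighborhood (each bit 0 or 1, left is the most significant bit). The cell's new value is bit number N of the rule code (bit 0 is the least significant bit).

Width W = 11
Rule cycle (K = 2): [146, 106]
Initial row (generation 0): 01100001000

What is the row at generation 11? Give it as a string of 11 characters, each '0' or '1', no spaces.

Answer: 00000110100

Derivation:
Gen 0: 01100001000
Gen 1 (rule 146): 10010010100
Gen 2 (rule 106): 00100101000
Gen 3 (rule 146): 01011000100
Gen 4 (rule 106): 10111001000
Gen 5 (rule 146): 00010110100
Gen 6 (rule 106): 00101111000
Gen 7 (rule 146): 01000110100
Gen 8 (rule 106): 10001111000
Gen 9 (rule 146): 01010110100
Gen 10 (rule 106): 10101111000
Gen 11 (rule 146): 00000110100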